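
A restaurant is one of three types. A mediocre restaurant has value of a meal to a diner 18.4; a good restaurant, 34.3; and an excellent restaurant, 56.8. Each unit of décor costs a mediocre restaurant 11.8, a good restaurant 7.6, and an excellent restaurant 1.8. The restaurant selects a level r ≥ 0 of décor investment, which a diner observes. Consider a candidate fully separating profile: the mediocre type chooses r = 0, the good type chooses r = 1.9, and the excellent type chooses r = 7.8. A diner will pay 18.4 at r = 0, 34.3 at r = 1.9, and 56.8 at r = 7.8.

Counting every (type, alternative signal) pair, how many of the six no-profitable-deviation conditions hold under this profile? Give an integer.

6

Mediocre (own payoff 18.4): to r=1.9 gives 34.3 − 11.8×1.9 = 11.88 → no gain ✓; to r=7.8 gives 56.8 − 11.8×7.8 = -35.24 → no gain ✓.
Excellent (own payoff 56.8 − 1.8×7.8 = 42.76): to r=0 gives 18.4 → no gain ✓; to r=1.9 gives 34.3 − 1.8×1.9 = 30.88 → no gain ✓.
Good (own payoff 34.3 − 7.6×1.9 = 19.86): to r=0 gives 18.4 → no gain ✓; to r=7.8 gives 56.8 − 7.6×7.8 = -2.48 → no gain ✓.
6 of the 6 constraints hold; this profile is a separating equilibrium.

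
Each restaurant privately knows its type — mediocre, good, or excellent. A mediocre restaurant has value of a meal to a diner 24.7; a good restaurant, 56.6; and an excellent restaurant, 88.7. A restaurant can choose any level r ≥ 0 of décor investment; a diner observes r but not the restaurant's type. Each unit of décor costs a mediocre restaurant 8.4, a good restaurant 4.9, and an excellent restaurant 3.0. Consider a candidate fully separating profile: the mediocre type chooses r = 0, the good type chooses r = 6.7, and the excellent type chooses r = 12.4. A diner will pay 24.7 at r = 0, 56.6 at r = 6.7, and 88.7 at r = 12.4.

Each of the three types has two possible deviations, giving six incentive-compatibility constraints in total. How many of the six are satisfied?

Excellent (own payoff 88.7 − 3.0×12.4 = 51.5): to r=0 gives 24.7 → no gain ✓; to r=6.7 gives 56.6 − 3.0×6.7 = 36.5 → no gain ✓.
Good (own payoff 56.6 − 4.9×6.7 = 23.77): to r=0 gives 24.7 → profitable ✗; to r=12.4 gives 88.7 − 4.9×12.4 = 27.94 → profitable ✗.
Mediocre (own payoff 24.7): to r=6.7 gives 56.6 − 8.4×6.7 = 0.32 → no gain ✓; to r=12.4 gives 88.7 − 8.4×12.4 = -15.46 → no gain ✓.
4 of the 6 constraints hold; not an equilibrium.

4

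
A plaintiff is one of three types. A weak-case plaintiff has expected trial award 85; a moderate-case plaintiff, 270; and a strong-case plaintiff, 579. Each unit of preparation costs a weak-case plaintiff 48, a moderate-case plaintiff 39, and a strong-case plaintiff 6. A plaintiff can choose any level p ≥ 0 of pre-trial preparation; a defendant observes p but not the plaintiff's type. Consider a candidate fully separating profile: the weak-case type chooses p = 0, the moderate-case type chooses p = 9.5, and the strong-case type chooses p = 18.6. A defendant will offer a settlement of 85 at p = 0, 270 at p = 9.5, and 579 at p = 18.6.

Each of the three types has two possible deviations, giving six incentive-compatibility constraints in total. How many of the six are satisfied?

5

Weak-case (own payoff 85): to p=9.5 gives 270 − 48×9.5 = -186 → no gain ✓; to p=18.6 gives 579 − 48×18.6 = -313.8 → no gain ✓.
Moderate-case (own payoff 270 − 39×9.5 = -100.5): to p=0 gives 85 → profitable ✗; to p=18.6 gives 579 − 39×18.6 = -146.4 → no gain ✓.
Strong-case (own payoff 579 − 6×18.6 = 467.4): to p=0 gives 85 → no gain ✓; to p=9.5 gives 270 − 6×9.5 = 213 → no gain ✓.
5 of the 6 constraints hold; not an equilibrium.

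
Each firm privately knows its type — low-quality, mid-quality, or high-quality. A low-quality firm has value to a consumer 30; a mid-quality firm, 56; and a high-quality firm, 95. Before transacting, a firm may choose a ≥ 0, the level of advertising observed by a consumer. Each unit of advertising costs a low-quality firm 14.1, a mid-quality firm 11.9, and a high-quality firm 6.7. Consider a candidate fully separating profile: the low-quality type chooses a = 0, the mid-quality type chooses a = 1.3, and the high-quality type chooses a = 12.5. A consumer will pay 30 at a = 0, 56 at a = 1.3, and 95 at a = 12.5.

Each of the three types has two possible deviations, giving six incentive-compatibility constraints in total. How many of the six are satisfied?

3

Low-quality (own payoff 30): to a=1.3 gives 56 − 14.1×1.3 = 37.67 → profitable ✗; to a=12.5 gives 95 − 14.1×12.5 = -81.25 → no gain ✓.
High-quality (own payoff 95 − 6.7×12.5 = 11.25): to a=0 gives 30 → profitable ✗; to a=1.3 gives 56 − 6.7×1.3 = 47.29 → profitable ✗.
Mid-quality (own payoff 56 − 11.9×1.3 = 40.53): to a=0 gives 30 → no gain ✓; to a=12.5 gives 95 − 11.9×12.5 = -53.75 → no gain ✓.
3 of the 6 constraints hold; not an equilibrium.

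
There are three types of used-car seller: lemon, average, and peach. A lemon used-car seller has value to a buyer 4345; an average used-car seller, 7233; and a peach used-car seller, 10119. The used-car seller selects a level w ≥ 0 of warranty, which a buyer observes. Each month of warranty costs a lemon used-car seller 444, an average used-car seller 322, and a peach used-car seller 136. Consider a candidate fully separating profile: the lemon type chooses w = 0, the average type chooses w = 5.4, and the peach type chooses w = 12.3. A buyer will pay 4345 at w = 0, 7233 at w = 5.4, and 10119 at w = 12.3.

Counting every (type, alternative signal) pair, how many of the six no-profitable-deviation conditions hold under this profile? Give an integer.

Peach (own payoff 10119 − 136×12.3 = 8446.2): to w=0 gives 4345 → no gain ✓; to w=5.4 gives 7233 − 136×5.4 = 6498.6 → no gain ✓.
Lemon (own payoff 4345): to w=5.4 gives 7233 − 444×5.4 = 4835.4 → profitable ✗; to w=12.3 gives 10119 − 444×12.3 = 4657.8 → profitable ✗.
Average (own payoff 7233 − 322×5.4 = 5494.2): to w=0 gives 4345 → no gain ✓; to w=12.3 gives 10119 − 322×12.3 = 6158.4 → profitable ✗.
3 of the 6 constraints hold; not an equilibrium.

3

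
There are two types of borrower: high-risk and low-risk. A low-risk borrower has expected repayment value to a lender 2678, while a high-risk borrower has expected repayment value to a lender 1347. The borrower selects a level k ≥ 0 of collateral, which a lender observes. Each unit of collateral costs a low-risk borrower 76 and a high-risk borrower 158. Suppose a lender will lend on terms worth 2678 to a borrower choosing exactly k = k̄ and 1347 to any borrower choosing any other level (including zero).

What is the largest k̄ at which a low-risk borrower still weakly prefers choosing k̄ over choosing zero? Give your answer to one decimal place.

Choosing k̄ yields the low-risk type 2678 − 76·k̄; choosing zero yields 1347.
The low-risk type is indifferent at 2678 − 76·k̄ = 1347, i.e. k̄ = (2678 − 1347) / 76 ≈ 17.5.
For any k̄ above 17.5 the low-risk type would rather pool at zero, so separation collapses.

17.5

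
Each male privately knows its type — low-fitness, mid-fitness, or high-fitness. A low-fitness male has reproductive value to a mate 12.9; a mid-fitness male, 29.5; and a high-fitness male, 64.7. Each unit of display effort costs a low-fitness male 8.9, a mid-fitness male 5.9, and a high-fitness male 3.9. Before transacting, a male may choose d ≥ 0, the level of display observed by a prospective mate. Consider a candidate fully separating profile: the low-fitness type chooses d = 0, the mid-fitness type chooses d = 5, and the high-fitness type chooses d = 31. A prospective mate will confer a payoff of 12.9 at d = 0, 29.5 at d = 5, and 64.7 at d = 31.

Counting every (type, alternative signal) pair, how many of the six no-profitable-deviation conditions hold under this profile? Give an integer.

High-fitness (own payoff 64.7 − 3.9×31 = -56.2): to d=0 gives 12.9 → profitable ✗; to d=5 gives 29.5 − 3.9×5 = 10 → profitable ✗.
Low-fitness (own payoff 12.9): to d=5 gives 29.5 − 8.9×5 = -15 → no gain ✓; to d=31 gives 64.7 − 8.9×31 = -211.2 → no gain ✓.
Mid-fitness (own payoff 29.5 − 5.9×5 = 0): to d=0 gives 12.9 → profitable ✗; to d=31 gives 64.7 − 5.9×31 = -118.2 → no gain ✓.
3 of the 6 constraints hold; not an equilibrium.

3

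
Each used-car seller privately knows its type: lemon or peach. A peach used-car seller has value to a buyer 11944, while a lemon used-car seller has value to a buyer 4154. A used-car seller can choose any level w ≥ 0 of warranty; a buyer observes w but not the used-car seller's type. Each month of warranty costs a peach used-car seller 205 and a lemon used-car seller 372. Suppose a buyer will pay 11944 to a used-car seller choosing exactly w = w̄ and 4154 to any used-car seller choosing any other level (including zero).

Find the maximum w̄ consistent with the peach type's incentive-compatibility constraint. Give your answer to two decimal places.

Choosing w̄ yields the peach type 11944 − 205·w̄; choosing zero yields 4154.
The peach type is indifferent at 11944 − 205·w̄ = 4154, i.e. w̄ = (11944 − 4154) / 205 = 38.00.
For any w̄ above 38.00 the peach type would rather pool at zero, so separation collapses.

38.00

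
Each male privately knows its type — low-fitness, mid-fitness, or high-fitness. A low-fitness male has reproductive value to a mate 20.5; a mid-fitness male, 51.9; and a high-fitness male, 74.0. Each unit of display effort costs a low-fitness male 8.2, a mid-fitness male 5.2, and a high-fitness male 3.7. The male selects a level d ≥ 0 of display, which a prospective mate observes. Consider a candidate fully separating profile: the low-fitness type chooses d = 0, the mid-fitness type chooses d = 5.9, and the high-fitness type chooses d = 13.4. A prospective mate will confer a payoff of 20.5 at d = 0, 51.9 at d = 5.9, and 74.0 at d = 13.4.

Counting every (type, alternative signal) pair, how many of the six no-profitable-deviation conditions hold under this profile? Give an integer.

5

Mid-fitness (own payoff 51.9 − 5.2×5.9 = 21.22): to d=0 gives 20.5 → no gain ✓; to d=13.4 gives 74.0 − 5.2×13.4 = 4.32 → no gain ✓.
High-fitness (own payoff 74.0 − 3.7×13.4 = 24.42): to d=0 gives 20.5 → no gain ✓; to d=5.9 gives 51.9 − 3.7×5.9 = 30.07 → profitable ✗.
Low-fitness (own payoff 20.5): to d=5.9 gives 51.9 − 8.2×5.9 = 3.52 → no gain ✓; to d=13.4 gives 74.0 − 8.2×13.4 = -35.88 → no gain ✓.
5 of the 6 constraints hold; not an equilibrium.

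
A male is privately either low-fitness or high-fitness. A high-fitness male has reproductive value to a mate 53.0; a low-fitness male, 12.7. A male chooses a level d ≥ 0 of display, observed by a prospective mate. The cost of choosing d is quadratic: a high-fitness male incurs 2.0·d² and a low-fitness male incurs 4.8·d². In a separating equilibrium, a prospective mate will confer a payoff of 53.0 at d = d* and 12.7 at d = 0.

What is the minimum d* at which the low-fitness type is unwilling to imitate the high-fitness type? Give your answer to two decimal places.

The low-fitness type at d = 0 receives 12.7; imitating at d* yields 53.0 − 4.8·d*².
Indifference: 12.7 = 53.0 − 4.8·d*², so d*² = (53.0 − 12.7) / 4.8 ≈ 8.3958.
d* = √8.3958 ≈ 2.90.

2.90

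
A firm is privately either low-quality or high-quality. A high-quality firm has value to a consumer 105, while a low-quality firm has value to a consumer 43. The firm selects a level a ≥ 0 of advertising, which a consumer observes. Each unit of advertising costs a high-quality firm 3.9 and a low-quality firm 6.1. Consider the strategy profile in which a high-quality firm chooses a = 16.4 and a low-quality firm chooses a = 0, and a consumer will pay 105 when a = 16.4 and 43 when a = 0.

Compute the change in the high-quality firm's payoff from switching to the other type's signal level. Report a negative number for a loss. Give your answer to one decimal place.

Playing a = 16.4 the high-quality firm receives 105 − 3.9 × 16.4 = 41.04.
Deviating to a = 0 yields 43 instead.
Gain from deviating: 43 − 41.04 = 1.96, i.e. 2.0 to one decimal place.
The gain is positive, so the high-quality type's incentive-compatibility constraint is violated — this profile is not a separating equilibrium.

2.0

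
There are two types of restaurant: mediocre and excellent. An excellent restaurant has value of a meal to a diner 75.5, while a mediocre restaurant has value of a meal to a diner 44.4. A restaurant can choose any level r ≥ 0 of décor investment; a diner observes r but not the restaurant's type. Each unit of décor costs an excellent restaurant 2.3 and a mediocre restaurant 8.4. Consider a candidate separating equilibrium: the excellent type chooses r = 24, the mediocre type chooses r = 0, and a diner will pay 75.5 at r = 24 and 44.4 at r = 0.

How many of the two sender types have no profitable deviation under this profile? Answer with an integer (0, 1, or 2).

Mediocre type: stay at 0 → 44.4; mimic → 75.5 − 8.4 × 24 = -126.1. IC holds (44.4 ≥ -126.1).
Excellent type: signal → 75.5 − 2.3 × 24 = 20.3; deviate to 0 → 44.4. IC fails (20.3 < 44.4).
1 of 2 constraints hold, so this profile is not an equilibrium.

1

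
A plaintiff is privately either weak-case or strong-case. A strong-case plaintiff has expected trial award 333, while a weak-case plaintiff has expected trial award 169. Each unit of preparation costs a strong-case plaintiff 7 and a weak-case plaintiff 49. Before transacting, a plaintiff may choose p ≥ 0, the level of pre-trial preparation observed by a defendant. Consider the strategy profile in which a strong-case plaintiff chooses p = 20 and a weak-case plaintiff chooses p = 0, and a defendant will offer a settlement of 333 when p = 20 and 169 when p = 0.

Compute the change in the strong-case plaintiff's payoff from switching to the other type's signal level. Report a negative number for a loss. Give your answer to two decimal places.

Playing p = 20 the strong-case plaintiff receives 333 − 7 × 20 = 193.
Deviating to p = 0 yields 169 instead.
Gain from deviating: 169 − 193 = -24.00.
The gain is negative, so the strong-case type's incentive-compatibility constraint is satisfied.

-24.00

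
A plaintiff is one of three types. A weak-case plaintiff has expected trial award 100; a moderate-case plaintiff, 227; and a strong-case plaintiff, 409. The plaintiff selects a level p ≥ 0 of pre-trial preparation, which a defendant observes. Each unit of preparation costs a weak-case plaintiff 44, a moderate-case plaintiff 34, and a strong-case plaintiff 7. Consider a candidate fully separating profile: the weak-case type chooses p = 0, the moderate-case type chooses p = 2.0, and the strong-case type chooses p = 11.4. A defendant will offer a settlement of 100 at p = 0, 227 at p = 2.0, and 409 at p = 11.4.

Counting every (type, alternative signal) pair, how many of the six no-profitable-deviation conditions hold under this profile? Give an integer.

5

Strong-case (own payoff 409 − 7×11.4 = 329.2): to p=0 gives 100 → no gain ✓; to p=2.0 gives 227 − 7×2.0 = 213 → no gain ✓.
Weak-case (own payoff 100): to p=2.0 gives 227 − 44×2.0 = 139 → profitable ✗; to p=11.4 gives 409 − 44×11.4 = -92.6 → no gain ✓.
Moderate-case (own payoff 227 − 34×2.0 = 159): to p=0 gives 100 → no gain ✓; to p=11.4 gives 409 − 34×11.4 = 21.4 → no gain ✓.
5 of the 6 constraints hold; not an equilibrium.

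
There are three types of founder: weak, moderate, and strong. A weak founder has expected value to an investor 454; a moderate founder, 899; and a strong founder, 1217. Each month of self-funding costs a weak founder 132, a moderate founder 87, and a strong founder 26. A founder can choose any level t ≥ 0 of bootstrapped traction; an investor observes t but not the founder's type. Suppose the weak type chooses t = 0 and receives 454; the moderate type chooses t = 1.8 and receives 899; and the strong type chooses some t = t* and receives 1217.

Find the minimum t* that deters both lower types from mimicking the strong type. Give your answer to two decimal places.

Moderate type (on-path payoff 899 − 87×1.8 = 742.4) won't mimic when 742.4 ≥ 1217 − 87·t*, i.e. t* ≥ 5.46.
Weak type (on-path payoff 454) won't mimic when 454 ≥ 1217 − 132·t*, i.e. t* ≥ 5.78.
Both must hold, so t* = max(5.78, 5.46) = 5.78. The weak type's constraint binds.

5.78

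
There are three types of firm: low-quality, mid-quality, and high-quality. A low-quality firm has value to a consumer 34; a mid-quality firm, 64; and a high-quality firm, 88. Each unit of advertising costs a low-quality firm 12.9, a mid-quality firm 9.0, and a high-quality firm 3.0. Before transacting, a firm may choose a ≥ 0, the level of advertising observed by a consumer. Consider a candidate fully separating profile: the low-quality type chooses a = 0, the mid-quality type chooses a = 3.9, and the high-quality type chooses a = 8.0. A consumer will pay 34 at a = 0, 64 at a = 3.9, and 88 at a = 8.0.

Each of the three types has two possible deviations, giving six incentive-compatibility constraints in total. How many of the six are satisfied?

High-quality (own payoff 88 − 3.0×8.0 = 64): to a=0 gives 34 → no gain ✓; to a=3.9 gives 64 − 3.0×3.9 = 52.3 → no gain ✓.
Mid-quality (own payoff 64 − 9.0×3.9 = 28.9): to a=0 gives 34 → profitable ✗; to a=8.0 gives 88 − 9.0×8.0 = 16 → no gain ✓.
Low-quality (own payoff 34): to a=3.9 gives 64 − 12.9×3.9 = 13.69 → no gain ✓; to a=8.0 gives 88 − 12.9×8.0 = -15.2 → no gain ✓.
5 of the 6 constraints hold; not an equilibrium.

5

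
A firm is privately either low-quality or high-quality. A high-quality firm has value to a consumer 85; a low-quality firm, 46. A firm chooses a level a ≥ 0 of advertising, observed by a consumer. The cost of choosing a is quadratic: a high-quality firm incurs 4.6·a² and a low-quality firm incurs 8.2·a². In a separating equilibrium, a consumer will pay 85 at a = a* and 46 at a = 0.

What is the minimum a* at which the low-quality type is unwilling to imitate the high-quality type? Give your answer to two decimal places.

The low-quality type at a = 0 receives 46; imitating at a* yields 85 − 8.2·a*².
Indifference: 46 = 85 − 8.2·a*², so a*² = (85 − 46) / 8.2 ≈ 4.7561.
a* = √4.7561 ≈ 2.18.

2.18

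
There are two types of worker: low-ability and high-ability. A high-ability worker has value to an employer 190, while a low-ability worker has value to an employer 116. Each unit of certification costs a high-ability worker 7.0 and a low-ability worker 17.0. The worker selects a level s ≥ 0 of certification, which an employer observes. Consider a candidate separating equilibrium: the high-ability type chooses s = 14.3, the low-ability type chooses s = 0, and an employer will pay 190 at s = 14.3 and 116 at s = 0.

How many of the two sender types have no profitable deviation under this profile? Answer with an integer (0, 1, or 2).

1

High-ability type: signal → 190 − 7.0 × 14.3 = 89.9; deviate to 0 → 116. IC fails (89.9 < 116).
Low-ability type: stay at 0 → 116; mimic → 190 − 17.0 × 14.3 = -53.1. IC holds (116 ≥ -53.1).
1 of 2 constraints hold, so this profile is not an equilibrium.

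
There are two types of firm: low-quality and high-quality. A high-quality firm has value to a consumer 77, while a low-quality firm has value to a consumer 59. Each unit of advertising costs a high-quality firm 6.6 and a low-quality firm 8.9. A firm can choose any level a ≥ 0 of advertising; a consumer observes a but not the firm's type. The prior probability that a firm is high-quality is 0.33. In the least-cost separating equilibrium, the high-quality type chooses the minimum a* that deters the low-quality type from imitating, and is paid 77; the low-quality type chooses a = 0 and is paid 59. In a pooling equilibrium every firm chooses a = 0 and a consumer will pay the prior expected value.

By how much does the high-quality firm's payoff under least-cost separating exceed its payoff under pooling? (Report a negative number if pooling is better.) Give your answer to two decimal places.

Least-cost separating signal: a* solves 59 = 77 − 8.9·a*, so a* = (77 − 59)/8.9 ≈ 2.0225.
High-quality type's separating payoff: 77 − 6.6 × a* = 77 − 6.6 × (77 − 59)/8.9 = 77 − 118.8/8.9 ≈ 63.6517.
Pooling payoff: 0.33 × 77 + 0.67 × 59 = 64.94.
Difference: 63.6517 − 64.94 = -1.2883, i.e. -1.29 to two decimal places.
The high-quality type would prefer the pooling outcome.

-1.29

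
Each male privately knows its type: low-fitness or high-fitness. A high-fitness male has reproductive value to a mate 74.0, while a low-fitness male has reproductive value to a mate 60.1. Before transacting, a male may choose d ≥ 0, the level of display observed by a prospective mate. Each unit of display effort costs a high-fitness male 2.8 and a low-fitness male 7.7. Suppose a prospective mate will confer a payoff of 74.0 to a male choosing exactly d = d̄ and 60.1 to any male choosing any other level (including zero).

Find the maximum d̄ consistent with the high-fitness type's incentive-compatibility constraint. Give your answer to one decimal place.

Choosing d̄ yields the high-fitness type 74.0 − 2.8·d̄; choosing zero yields 60.1.
The high-fitness type is indifferent at 74.0 − 2.8·d̄ = 60.1, i.e. d̄ = (74.0 − 60.1) / 2.8 ≈ 5.0.
For any d̄ above 5.0 the high-fitness type would rather pool at zero, so separation collapses.

5.0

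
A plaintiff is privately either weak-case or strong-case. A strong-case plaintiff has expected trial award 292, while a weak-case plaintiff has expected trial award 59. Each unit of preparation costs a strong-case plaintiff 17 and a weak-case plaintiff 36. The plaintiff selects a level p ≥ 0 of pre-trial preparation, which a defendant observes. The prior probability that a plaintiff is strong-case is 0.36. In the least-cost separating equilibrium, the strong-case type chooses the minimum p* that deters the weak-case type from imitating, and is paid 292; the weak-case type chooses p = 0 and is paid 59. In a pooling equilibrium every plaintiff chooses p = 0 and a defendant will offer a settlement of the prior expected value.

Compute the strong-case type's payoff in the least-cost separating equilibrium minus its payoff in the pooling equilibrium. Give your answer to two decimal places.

39.09

Least-cost separating signal: p* solves 59 = 292 − 36·p*, so p* = (292 − 59)/36 ≈ 6.4722.
Strong-case type's separating payoff: 292 − 17 × p* = 292 − 17 × (292 − 59)/36 = 292 − 3961/36 ≈ 181.9722.
Pooling payoff: 0.36 × 292 + 0.64 × 59 = 142.88.
Difference: 181.9722 − 142.88 = 39.0922, i.e. 39.09 to two decimal places.
The strong-case type prefers to separate.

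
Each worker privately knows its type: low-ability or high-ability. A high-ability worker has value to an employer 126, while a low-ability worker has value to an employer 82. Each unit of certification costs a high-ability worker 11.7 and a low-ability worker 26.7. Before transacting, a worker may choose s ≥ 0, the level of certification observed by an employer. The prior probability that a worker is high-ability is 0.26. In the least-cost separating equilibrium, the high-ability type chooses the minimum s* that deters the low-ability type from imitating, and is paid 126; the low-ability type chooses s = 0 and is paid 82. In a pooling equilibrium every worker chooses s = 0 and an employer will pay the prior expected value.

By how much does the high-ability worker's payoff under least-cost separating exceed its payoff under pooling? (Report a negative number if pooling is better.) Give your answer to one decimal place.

Least-cost separating signal: s* solves 82 = 126 − 26.7·s*, so s* = (126 − 82)/26.7 ≈ 1.6479.
High-ability type's separating payoff: 126 − 11.7 × s* = 126 − 11.7 × (126 − 82)/26.7 = 126 − 514.8/26.7 ≈ 106.719.
Pooling payoff: 0.26 × 126 + 0.74 × 82 = 93.44.
Difference: 106.719 − 93.44 = 13.279, i.e. 13.3 to one decimal place.
The high-ability type prefers to separate.

13.3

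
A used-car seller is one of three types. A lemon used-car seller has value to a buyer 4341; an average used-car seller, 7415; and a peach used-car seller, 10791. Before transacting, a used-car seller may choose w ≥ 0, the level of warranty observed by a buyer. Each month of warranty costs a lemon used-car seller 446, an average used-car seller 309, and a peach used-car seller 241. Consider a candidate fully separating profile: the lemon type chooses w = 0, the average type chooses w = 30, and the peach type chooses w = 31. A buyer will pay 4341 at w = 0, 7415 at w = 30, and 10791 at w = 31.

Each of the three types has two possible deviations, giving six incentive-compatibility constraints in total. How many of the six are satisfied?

Lemon (own payoff 4341): to w=30 gives 7415 − 446×30 = -5965 → no gain ✓; to w=31 gives 10791 − 446×31 = -3035 → no gain ✓.
Peach (own payoff 10791 − 241×31 = 3320): to w=0 gives 4341 → profitable ✗; to w=30 gives 7415 − 241×30 = 185 → no gain ✓.
Average (own payoff 7415 − 309×30 = -1855): to w=0 gives 4341 → profitable ✗; to w=31 gives 10791 − 309×31 = 1212 → profitable ✗.
3 of the 6 constraints hold; not an equilibrium.

3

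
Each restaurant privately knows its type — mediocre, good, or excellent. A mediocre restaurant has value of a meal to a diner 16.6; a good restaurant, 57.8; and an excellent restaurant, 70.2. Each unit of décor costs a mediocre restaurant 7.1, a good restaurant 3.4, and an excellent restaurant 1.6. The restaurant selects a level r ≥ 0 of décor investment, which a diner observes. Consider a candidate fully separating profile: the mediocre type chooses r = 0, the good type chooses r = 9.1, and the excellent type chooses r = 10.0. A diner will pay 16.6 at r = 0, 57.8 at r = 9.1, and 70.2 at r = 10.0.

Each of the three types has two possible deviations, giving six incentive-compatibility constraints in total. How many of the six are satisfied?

5

Excellent (own payoff 70.2 − 1.6×10.0 = 54.2): to r=0 gives 16.6 → no gain ✓; to r=9.1 gives 57.8 − 1.6×9.1 = 43.24 → no gain ✓.
Mediocre (own payoff 16.6): to r=9.1 gives 57.8 − 7.1×9.1 = -6.81 → no gain ✓; to r=10.0 gives 70.2 − 7.1×10.0 = -0.8 → no gain ✓.
Good (own payoff 57.8 − 3.4×9.1 = 26.86): to r=0 gives 16.6 → no gain ✓; to r=10.0 gives 70.2 − 3.4×10.0 = 36.2 → profitable ✗.
5 of the 6 constraints hold; not an equilibrium.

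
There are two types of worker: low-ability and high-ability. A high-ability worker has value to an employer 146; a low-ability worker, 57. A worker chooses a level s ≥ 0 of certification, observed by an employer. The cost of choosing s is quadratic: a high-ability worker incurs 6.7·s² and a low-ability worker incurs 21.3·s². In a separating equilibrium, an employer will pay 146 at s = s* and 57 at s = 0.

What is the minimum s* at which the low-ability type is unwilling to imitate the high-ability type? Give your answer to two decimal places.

2.04

The low-ability type at s = 0 receives 57; imitating at s* yields 146 − 21.3·s*².
Indifference: 57 = 146 − 21.3·s*², so s*² = (146 − 57) / 21.3 ≈ 4.1784.
s* = √4.1784 ≈ 2.04.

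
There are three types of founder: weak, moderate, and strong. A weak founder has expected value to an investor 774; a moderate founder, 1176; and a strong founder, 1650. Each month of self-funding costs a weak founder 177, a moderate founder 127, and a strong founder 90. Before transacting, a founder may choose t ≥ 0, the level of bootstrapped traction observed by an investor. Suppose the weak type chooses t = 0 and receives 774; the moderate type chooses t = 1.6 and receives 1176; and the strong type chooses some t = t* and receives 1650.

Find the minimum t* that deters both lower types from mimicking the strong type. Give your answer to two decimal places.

Weak type (on-path payoff 774) won't mimic when 774 ≥ 1650 − 177·t*, i.e. t* ≥ 4.95.
Moderate type (on-path payoff 1176 − 127×1.6 = 972.8) won't mimic when 972.8 ≥ 1650 − 127·t*, i.e. t* ≥ 5.33.
Both must hold, so t* = max(4.95, 5.33) = 5.33. The moderate type's constraint binds.

5.33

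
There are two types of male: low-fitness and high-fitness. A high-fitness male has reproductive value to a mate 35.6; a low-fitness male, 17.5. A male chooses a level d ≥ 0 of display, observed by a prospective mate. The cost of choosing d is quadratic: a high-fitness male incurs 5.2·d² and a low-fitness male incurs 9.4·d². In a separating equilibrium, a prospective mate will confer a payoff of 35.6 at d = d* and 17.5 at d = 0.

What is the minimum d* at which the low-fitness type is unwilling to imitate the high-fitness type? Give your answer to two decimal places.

The low-fitness type at d = 0 receives 17.5; imitating at d* yields 35.6 − 9.4·d*².
Indifference: 17.5 = 35.6 − 9.4·d*², so d*² = (35.6 − 17.5) / 9.4 ≈ 1.9255.
d* = √1.9255 ≈ 1.39.

1.39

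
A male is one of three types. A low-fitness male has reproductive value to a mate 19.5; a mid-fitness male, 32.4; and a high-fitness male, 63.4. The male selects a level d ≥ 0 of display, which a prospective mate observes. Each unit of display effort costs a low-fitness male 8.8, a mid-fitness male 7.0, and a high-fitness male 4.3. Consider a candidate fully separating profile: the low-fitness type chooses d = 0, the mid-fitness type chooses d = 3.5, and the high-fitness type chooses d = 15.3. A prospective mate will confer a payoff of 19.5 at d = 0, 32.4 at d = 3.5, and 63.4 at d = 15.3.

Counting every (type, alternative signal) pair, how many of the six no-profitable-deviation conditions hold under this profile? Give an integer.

3

Mid-fitness (own payoff 32.4 − 7.0×3.5 = 7.9): to d=0 gives 19.5 → profitable ✗; to d=15.3 gives 63.4 − 7.0×15.3 = -43.7 → no gain ✓.
Low-fitness (own payoff 19.5): to d=3.5 gives 32.4 − 8.8×3.5 = 1.6 → no gain ✓; to d=15.3 gives 63.4 − 8.8×15.3 = -71.24 → no gain ✓.
High-fitness (own payoff 63.4 − 4.3×15.3 = -2.39): to d=0 gives 19.5 → profitable ✗; to d=3.5 gives 32.4 − 4.3×3.5 = 17.35 → profitable ✗.
3 of the 6 constraints hold; not an equilibrium.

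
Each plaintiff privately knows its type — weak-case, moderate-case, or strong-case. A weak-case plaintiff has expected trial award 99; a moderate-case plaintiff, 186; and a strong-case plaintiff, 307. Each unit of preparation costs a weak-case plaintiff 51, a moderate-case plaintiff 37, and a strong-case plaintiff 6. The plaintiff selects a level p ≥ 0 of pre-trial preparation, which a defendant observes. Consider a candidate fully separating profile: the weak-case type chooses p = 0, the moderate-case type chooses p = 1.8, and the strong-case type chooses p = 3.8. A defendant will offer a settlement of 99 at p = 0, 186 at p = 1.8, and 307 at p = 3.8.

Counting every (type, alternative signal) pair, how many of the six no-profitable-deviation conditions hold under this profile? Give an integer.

Strong-case (own payoff 307 − 6×3.8 = 284.2): to p=0 gives 99 → no gain ✓; to p=1.8 gives 186 − 6×1.8 = 175.2 → no gain ✓.
Weak-case (own payoff 99): to p=1.8 gives 186 − 51×1.8 = 94.2 → no gain ✓; to p=3.8 gives 307 − 51×3.8 = 113.2 → profitable ✗.
Moderate-case (own payoff 186 − 37×1.8 = 119.4): to p=0 gives 99 → no gain ✓; to p=3.8 gives 307 − 37×3.8 = 166.4 → profitable ✗.
4 of the 6 constraints hold; not an equilibrium.

4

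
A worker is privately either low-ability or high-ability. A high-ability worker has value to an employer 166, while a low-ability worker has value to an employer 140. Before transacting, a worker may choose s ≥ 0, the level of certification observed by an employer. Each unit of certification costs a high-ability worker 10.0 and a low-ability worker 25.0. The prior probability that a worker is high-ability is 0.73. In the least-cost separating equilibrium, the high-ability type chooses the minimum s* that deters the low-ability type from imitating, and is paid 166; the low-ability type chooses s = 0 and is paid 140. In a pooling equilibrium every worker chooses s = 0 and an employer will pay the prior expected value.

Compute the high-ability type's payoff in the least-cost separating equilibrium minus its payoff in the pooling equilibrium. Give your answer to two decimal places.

-3.38

Least-cost separating signal: s* solves 140 = 166 − 25.0·s*, so s* = (166 − 140)/25.0 = 1.04.
High-ability type's separating payoff: 166 − 10.0 × s* = 166 − 10.0 × (166 − 140)/25.0 = 166 − 260/25.0 = 155.6.
Pooling payoff: 0.73 × 166 + 0.27 × 140 = 158.98.
Difference: 155.6 − 158.98 = -3.38.
The high-ability type would prefer the pooling outcome.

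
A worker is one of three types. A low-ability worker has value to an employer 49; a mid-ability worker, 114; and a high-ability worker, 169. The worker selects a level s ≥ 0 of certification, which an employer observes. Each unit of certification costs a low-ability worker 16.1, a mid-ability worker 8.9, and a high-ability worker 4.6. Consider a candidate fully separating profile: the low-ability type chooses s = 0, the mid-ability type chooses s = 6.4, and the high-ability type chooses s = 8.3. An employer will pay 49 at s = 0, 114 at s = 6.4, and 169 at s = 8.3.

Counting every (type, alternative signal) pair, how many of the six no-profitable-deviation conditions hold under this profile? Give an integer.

5

Low-ability (own payoff 49): to s=6.4 gives 114 − 16.1×6.4 = 10.96 → no gain ✓; to s=8.3 gives 169 − 16.1×8.3 = 35.37 → no gain ✓.
High-ability (own payoff 169 − 4.6×8.3 = 130.82): to s=0 gives 49 → no gain ✓; to s=6.4 gives 114 − 4.6×6.4 = 84.56 → no gain ✓.
Mid-ability (own payoff 114 − 8.9×6.4 = 57.04): to s=0 gives 49 → no gain ✓; to s=8.3 gives 169 − 8.9×8.3 = 95.13 → profitable ✗.
5 of the 6 constraints hold; not an equilibrium.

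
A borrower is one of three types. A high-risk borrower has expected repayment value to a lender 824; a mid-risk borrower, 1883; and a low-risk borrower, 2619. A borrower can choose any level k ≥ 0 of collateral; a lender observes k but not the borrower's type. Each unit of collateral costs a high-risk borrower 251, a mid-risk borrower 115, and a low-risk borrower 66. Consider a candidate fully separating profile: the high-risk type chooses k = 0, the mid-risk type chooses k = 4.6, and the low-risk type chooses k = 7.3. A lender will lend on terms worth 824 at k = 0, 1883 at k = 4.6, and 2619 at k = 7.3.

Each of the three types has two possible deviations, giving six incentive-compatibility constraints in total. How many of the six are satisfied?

5

Mid-risk (own payoff 1883 − 115×4.6 = 1354): to k=0 gives 824 → no gain ✓; to k=7.3 gives 2619 − 115×7.3 = 1779.5 → profitable ✗.
High-risk (own payoff 824): to k=4.6 gives 1883 − 251×4.6 = 728.4 → no gain ✓; to k=7.3 gives 2619 − 251×7.3 = 786.7 → no gain ✓.
Low-risk (own payoff 2619 − 66×7.3 = 2137.2): to k=0 gives 824 → no gain ✓; to k=4.6 gives 1883 − 66×4.6 = 1579.4 → no gain ✓.
5 of the 6 constraints hold; not an equilibrium.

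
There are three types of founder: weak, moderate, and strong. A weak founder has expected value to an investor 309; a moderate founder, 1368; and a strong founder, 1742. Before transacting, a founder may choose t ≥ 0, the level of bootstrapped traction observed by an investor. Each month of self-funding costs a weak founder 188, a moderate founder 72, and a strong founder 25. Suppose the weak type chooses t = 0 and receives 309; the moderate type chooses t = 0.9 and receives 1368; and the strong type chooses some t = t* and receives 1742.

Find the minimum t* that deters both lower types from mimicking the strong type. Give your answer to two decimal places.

Moderate type (on-path payoff 1368 − 72×0.9 = 1303.2) won't mimic when 1303.2 ≥ 1742 − 72·t*, i.e. t* ≥ 6.09.
Weak type (on-path payoff 309) won't mimic when 309 ≥ 1742 − 188·t*, i.e. t* ≥ 7.62.
Both must hold, so t* = max(7.62, 6.09) = 7.62. The weak type's constraint binds.

7.62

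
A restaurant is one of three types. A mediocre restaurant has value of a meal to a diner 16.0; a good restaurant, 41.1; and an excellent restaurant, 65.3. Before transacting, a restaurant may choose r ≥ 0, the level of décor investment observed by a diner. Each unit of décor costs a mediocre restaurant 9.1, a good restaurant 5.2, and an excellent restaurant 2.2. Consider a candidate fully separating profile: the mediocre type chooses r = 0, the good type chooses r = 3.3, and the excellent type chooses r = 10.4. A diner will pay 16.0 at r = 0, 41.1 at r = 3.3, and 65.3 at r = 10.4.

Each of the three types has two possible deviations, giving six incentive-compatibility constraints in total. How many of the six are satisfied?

6

Excellent (own payoff 65.3 − 2.2×10.4 = 42.42): to r=0 gives 16.0 → no gain ✓; to r=3.3 gives 41.1 − 2.2×3.3 = 33.84 → no gain ✓.
Good (own payoff 41.1 − 5.2×3.3 = 23.94): to r=0 gives 16.0 → no gain ✓; to r=10.4 gives 65.3 − 5.2×10.4 = 11.22 → no gain ✓.
Mediocre (own payoff 16.0): to r=3.3 gives 41.1 − 9.1×3.3 = 11.07 → no gain ✓; to r=10.4 gives 65.3 − 9.1×10.4 = -29.34 → no gain ✓.
6 of the 6 constraints hold; this profile is a separating equilibrium.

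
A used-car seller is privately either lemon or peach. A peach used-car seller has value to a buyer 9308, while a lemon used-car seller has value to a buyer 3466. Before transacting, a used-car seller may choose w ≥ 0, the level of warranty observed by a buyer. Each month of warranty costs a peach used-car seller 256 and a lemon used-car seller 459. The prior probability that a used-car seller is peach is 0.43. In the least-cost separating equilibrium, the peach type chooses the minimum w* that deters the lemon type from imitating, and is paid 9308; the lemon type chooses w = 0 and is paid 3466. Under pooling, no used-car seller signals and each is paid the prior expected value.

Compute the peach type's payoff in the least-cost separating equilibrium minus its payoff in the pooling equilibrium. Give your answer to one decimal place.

Least-cost separating signal: w* solves 3466 = 9308 − 459·w*, so w* = (9308 − 3466)/459 ≈ 12.7277.
Peach type's separating payoff: 9308 − 256 × w* = 9308 − 256 × (9308 − 3466)/459 = 9308 − 1495552/459 ≈ 6049.717.
Pooling payoff: 0.43 × 9308 + 0.57 × 3466 = 5978.06.
Difference: 6049.717 − 5978.06 = 71.657, i.e. 71.7 to one decimal place.
The peach type prefers to separate.

71.7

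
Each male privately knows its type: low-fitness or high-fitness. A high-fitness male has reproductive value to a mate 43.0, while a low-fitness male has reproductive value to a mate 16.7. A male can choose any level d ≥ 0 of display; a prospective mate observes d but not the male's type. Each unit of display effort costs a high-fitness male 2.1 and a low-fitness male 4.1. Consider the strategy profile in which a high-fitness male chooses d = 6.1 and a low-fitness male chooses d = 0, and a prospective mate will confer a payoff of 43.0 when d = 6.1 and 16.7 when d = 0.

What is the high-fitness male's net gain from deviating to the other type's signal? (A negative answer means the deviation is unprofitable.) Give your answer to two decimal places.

-13.49

Playing d = 6.1 the high-fitness male receives 43.0 − 2.1 × 6.1 = 30.19.
Deviating to d = 0 yields 16.7 instead.
Gain from deviating: 16.7 − 30.19 = -13.49.
The gain is negative, so the high-fitness type's incentive-compatibility constraint is satisfied.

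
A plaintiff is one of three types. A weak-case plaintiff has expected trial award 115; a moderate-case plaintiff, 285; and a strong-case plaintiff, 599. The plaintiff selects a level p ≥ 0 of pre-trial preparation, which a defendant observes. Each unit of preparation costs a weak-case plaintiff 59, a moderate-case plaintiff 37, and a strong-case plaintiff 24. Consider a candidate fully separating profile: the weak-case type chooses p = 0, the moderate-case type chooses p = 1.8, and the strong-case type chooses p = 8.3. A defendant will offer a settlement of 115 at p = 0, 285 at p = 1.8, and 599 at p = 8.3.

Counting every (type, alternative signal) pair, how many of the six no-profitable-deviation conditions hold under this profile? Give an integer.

4

Moderate-case (own payoff 285 − 37×1.8 = 218.4): to p=0 gives 115 → no gain ✓; to p=8.3 gives 599 − 37×8.3 = 291.9 → profitable ✗.
Weak-case (own payoff 115): to p=1.8 gives 285 − 59×1.8 = 178.8 → profitable ✗; to p=8.3 gives 599 − 59×8.3 = 109.3 → no gain ✓.
Strong-case (own payoff 599 − 24×8.3 = 399.8): to p=0 gives 115 → no gain ✓; to p=1.8 gives 285 − 24×1.8 = 241.8 → no gain ✓.
4 of the 6 constraints hold; not an equilibrium.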